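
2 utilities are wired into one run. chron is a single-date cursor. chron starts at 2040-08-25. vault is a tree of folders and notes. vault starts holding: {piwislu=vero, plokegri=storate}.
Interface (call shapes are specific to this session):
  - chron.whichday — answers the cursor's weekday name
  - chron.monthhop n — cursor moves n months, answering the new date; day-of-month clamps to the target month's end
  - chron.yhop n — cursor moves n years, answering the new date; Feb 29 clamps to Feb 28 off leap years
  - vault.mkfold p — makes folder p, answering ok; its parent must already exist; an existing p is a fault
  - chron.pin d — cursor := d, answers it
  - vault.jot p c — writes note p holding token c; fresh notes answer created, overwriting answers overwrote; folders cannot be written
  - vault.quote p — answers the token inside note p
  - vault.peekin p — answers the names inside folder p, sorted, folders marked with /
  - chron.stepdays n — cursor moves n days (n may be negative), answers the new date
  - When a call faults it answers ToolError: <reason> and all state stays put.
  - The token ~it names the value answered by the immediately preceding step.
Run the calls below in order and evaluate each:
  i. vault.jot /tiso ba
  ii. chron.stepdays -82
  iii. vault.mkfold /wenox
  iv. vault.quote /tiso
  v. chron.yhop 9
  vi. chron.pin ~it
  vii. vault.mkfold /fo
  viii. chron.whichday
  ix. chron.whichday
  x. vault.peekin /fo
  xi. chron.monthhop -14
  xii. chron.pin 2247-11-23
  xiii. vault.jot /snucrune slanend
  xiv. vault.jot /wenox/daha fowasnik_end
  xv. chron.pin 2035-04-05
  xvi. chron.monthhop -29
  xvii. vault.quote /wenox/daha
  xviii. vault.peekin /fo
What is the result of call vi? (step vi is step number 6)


Invoking vault.jot with p: /tiso, c: ba, and get created.
Using chron.stepdays with n: -82, → 2040-06-04.
Then vault.mkfold with p: /wenox, and get ok.
I try vault.quote with p: /tiso, and see ba.
Invoking chron.yhop with n: 9, which returns 2049-06-04.
Invoking chron.pin with d: ~it, yielding 2049-06-04.
I use vault.mkfold with p: /fo, giving ok.
Now I run chron.whichday, and get Friday.
Using chron.whichday, giving Friday.
Calling vault.peekin with p: /fo, and see [].
Next I call chron.monthhop with n: -14, — result: 2048-04-04.
I use chron.pin with d: 2247-11-23, giving 2247-11-23.
Invoking vault.jot with p: /snucrune, c: slanend, and see created.
I call vault.jot with p: /wenox/daha, c: fowasnik_end: created.
I run chron.pin with d: 2035-04-05: 2035-04-05.
I call chron.monthhop with n: -29, giving 2032-11-05.
Then vault.quote with p: /wenox/daha, and observe fowasnik_end.
Then vault.peekin with p: /fo, and get [].

Answer: 2049-06-04


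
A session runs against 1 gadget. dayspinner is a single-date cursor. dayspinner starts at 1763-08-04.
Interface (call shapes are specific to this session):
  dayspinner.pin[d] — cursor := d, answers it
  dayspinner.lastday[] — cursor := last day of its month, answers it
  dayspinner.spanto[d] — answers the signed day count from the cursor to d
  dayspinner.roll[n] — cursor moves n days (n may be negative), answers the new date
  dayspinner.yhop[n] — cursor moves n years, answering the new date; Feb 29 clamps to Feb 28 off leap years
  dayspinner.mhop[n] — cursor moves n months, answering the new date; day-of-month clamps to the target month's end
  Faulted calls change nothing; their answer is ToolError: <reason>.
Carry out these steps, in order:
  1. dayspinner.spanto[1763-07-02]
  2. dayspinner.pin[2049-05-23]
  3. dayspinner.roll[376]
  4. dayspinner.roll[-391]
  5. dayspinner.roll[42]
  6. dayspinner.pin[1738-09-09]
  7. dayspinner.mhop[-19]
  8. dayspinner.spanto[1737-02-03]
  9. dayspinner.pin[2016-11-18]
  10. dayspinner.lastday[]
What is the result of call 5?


I call dayspinner.spanto(d=1763-07-02), and observe -33.
I invoke dayspinner.pin(d=2049-05-23), which returns 2049-05-23.
Calling dayspinner.roll(n=376), and get 2050-06-03.
Invoking dayspinner.roll(n=-391), and get 2049-05-08.
I call dayspinner.roll(n=42), — result: 2049-06-19.
I call dayspinner.pin(d=1738-09-09), which returns 1738-09-09.
I try dayspinner.mhop(n=-19), yielding 1737-02-09.
Next I call dayspinner.spanto(d=1737-02-03), and get -6.
I use dayspinner.pin(d=2016-11-18), giving 2016-11-18.
I invoke dayspinner.lastday(), — result: 2016-11-30.

Answer: 2049-06-19


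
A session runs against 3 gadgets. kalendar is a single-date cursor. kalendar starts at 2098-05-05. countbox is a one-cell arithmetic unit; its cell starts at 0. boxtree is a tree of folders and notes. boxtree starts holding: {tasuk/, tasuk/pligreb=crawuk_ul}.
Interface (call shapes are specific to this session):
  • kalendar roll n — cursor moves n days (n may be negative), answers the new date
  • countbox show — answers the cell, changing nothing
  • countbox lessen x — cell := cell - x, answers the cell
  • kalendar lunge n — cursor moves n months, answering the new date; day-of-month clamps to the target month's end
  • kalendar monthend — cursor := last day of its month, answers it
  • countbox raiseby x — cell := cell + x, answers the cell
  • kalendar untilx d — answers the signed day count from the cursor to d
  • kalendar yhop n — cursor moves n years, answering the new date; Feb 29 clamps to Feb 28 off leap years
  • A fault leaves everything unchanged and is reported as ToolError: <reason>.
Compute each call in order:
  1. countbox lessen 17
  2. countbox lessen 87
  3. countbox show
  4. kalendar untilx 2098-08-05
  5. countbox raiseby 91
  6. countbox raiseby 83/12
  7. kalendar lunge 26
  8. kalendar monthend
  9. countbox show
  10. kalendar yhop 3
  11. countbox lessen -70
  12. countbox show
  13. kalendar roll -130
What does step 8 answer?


Answer: 2100-07-31

Derivation:
I invoke countbox lessen using x='17', and observe -17.
Calling countbox lessen using x='87', — result: -104.
I invoke countbox show(), giving -104.
I use kalendar untilx using d='2098-08-05', → 92.
I call countbox raiseby using x='91', and observe -13.
Then countbox raiseby using x='83/12', → -73/12.
Calling kalendar lunge using n='26', and observe 2100-07-05.
Next I call kalendar monthend(), and get 2100-07-31.
Using countbox show: -73/12.
I use kalendar yhop using n='3', and see 2103-07-31.
I call countbox lessen using x='-70', — result: 767/12.
Then countbox show(), giving 767/12.
I run kalendar roll using n='-130', and observe 2103-03-23.


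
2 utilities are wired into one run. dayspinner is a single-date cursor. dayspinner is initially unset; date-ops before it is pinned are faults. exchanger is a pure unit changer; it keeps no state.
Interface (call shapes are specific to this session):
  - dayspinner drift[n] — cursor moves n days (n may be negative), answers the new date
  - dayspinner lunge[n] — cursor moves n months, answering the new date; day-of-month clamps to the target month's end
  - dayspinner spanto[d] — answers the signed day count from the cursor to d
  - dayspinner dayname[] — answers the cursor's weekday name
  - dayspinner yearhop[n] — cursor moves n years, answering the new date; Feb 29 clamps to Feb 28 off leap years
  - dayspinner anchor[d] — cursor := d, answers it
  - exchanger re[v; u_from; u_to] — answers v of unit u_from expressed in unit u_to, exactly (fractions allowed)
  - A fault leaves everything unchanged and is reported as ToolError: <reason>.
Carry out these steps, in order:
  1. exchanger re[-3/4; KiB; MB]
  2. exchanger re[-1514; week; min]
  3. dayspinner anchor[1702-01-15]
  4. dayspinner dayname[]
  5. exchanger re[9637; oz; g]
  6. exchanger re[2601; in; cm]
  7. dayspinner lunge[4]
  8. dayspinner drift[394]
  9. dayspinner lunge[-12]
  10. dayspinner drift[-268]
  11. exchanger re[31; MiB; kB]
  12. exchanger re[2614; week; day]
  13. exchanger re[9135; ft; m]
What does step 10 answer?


>> exchanger re(v: -3/4, u_from: KiB, u_to: MB)
<< -12/15625
>> exchanger re(v: -1514, u_from: week, u_to: min)
<< -15261120
>> dayspinner anchor(d: 1702-01-15)
<< 1702-01-15
>> dayspinner dayname()
<< Sunday
>> exchanger re(v: 9637, u_from: oz, u_to: g)
<< 437126966969/1600000
>> exchanger re(v: 2601, u_from: in, u_to: cm)
<< 330327/50
>> dayspinner lunge(n: 4)
<< 1702-05-15
>> dayspinner drift(n: 394)
<< 1703-06-13
>> dayspinner lunge(n: -12)
<< 1702-06-13
>> dayspinner drift(n: -268)
<< 1701-09-18
>> exchanger re(v: 31, u_from: MiB, u_to: kB)
<< 4063232/125
>> exchanger re(v: 2614, u_from: week, u_to: day)
<< 18298
>> exchanger re(v: 9135, u_from: ft, u_to: m)
<< 696087/250

Answer: 1701-09-18


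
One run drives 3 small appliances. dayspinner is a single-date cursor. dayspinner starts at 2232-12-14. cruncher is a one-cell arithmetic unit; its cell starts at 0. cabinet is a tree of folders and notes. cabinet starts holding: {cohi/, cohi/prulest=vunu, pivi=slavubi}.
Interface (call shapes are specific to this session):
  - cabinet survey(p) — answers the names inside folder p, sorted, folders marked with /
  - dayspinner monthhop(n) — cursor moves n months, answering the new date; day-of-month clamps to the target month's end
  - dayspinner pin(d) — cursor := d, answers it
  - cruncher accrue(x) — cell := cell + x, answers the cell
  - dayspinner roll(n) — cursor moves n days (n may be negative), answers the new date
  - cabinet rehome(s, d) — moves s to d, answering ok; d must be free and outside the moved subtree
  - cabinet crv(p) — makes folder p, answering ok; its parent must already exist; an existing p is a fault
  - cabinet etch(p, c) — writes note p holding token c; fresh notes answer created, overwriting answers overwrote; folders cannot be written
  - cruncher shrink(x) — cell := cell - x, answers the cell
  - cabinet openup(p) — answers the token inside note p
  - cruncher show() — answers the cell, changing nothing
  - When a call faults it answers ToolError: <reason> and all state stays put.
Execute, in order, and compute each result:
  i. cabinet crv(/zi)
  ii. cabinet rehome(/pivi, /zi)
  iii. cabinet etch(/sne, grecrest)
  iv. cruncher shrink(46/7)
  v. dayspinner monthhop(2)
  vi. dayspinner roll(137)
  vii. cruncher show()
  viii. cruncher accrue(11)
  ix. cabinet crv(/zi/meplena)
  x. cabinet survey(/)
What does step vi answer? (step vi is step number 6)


Answer: 2233-07-01

Derivation:
CALL cabinet crv[p=/zi]
RET  ok
CALL cabinet rehome[s=/pivi; d=/zi]
RET  ToolError: exists
CALL cabinet etch[p=/sne; c=grecrest]
RET  created
CALL cruncher shrink[x=46/7]
RET  -46/7
CALL dayspinner monthhop[n=2]
RET  2233-02-14
CALL dayspinner roll[n=137]
RET  2233-07-01
CALL cruncher show[]
RET  -46/7
CALL cruncher accrue[x=11]
RET  31/7
CALL cabinet crv[p=/zi/meplena]
RET  ok
CALL cabinet survey[p=/]
RET  [cohi/, pivi, sne, zi/]


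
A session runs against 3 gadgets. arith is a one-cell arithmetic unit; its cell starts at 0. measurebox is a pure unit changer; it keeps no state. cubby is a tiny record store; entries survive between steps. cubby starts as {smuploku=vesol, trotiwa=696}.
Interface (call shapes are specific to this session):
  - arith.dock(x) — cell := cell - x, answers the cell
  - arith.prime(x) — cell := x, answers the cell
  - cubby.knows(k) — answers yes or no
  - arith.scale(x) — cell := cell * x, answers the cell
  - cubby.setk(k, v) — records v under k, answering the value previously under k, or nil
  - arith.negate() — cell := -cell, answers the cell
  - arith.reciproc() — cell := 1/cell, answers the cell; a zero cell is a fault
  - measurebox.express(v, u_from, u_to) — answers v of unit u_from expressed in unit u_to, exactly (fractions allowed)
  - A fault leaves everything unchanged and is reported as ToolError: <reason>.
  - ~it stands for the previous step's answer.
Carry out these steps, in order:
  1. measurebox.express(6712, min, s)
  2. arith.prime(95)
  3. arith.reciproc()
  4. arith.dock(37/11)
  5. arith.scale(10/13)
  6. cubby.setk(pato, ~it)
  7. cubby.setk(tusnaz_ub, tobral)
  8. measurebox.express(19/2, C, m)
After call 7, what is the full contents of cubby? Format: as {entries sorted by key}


Answer: {pato=-7008/2717, smuploku=vesol, trotiwa=696, tusnaz_ub=tobral}

Derivation:
[in] express v=6712 u_from=min u_to=s
:: 402720
[in] prime x=95
:: 95
[in] reciproc
:: 1/95
[in] dock x=37/11
:: -3504/1045
[in] scale x=10/13
:: -7008/2717
[in] setk k=pato v=~it
:: nil
[in] setk k=tusnaz_ub v=tobral
:: nil
[in] express v=19/2 u_from=C u_to=m
:: ToolError: incompatible units


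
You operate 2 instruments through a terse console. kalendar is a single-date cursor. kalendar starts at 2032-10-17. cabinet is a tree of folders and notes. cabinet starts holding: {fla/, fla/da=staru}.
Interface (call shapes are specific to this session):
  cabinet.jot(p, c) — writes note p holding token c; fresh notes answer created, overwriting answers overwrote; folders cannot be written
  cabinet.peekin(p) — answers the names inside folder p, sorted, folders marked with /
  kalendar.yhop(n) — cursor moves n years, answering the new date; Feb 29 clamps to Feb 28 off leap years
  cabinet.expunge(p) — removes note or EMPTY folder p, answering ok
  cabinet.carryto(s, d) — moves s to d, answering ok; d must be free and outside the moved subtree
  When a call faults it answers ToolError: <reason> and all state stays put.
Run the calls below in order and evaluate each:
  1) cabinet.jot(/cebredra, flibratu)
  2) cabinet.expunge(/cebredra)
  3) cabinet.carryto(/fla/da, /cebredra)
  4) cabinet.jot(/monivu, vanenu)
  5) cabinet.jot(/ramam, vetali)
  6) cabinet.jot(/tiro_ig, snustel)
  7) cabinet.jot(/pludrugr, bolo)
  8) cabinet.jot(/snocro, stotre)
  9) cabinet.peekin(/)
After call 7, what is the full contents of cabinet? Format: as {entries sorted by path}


Answer: {cebredra=staru, fla/, monivu=vanenu, pludrugr=bolo, ramam=vetali, tiro_ig=snustel}

Derivation:
% cabinet.jot p: /cebredra c: flibratu
:: created
% cabinet.expunge p: /cebredra
:: ok
% cabinet.carryto s: /fla/da d: /cebredra
:: ok
% cabinet.jot p: /monivu c: vanenu
:: created
% cabinet.jot p: /ramam c: vetali
:: created
% cabinet.jot p: /tiro_ig c: snustel
:: created
% cabinet.jot p: /pludrugr c: bolo
:: created
% cabinet.jot p: /snocro c: stotre
:: created
% cabinet.peekin p: /
:: [cebredra, fla/, monivu, pludrugr, ramam, snocro, tiro_ig]


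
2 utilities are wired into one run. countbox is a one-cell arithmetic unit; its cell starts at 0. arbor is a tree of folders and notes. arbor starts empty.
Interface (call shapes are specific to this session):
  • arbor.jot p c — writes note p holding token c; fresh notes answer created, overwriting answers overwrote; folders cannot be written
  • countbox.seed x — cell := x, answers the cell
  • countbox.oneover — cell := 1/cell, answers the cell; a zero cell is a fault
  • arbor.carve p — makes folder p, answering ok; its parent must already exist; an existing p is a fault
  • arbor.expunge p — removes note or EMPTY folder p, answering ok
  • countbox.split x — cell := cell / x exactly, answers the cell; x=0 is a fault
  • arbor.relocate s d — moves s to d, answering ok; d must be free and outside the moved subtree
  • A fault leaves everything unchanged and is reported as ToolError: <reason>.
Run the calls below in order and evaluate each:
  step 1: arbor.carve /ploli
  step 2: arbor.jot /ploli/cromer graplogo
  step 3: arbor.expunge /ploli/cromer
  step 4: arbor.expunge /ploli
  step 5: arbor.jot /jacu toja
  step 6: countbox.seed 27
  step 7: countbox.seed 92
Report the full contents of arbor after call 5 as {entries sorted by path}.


==> carve(p='/ploli')
<== ok
==> jot(p='/ploli/cromer', c='graplogo')
<== created
==> expunge(p='/ploli/cromer')
<== ok
==> expunge(p='/ploli')
<== ok
==> jot(p='/jacu', c='toja')
<== created
==> seed(x='27')
<== 27
==> seed(x='92')
<== 92

Answer: {jacu=toja}


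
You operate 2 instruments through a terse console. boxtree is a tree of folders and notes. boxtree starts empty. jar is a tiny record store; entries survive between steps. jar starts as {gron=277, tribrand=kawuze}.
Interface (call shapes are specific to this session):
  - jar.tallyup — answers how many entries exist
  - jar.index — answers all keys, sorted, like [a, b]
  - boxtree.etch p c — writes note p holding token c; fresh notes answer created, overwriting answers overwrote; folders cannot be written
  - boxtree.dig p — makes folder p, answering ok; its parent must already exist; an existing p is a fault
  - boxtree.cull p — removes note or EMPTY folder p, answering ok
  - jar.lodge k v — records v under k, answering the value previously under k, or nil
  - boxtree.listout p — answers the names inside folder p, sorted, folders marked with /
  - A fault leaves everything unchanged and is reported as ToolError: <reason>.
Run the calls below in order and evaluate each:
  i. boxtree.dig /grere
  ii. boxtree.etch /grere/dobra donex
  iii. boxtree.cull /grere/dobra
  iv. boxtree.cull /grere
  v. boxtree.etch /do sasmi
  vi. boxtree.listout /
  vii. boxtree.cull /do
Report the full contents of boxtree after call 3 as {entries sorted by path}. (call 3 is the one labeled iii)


% 1. boxtree.dig(/grere) -> ok
% 2. boxtree.etch(/grere/dobra, donex) -> created
% 3. boxtree.cull(/grere/dobra) -> ok
% 4. boxtree.cull(/grere) -> ok
% 5. boxtree.etch(/do, sasmi) -> created
% 6. boxtree.listout(/) -> [do]
% 7. boxtree.cull(/do) -> ok

Answer: {grere/}


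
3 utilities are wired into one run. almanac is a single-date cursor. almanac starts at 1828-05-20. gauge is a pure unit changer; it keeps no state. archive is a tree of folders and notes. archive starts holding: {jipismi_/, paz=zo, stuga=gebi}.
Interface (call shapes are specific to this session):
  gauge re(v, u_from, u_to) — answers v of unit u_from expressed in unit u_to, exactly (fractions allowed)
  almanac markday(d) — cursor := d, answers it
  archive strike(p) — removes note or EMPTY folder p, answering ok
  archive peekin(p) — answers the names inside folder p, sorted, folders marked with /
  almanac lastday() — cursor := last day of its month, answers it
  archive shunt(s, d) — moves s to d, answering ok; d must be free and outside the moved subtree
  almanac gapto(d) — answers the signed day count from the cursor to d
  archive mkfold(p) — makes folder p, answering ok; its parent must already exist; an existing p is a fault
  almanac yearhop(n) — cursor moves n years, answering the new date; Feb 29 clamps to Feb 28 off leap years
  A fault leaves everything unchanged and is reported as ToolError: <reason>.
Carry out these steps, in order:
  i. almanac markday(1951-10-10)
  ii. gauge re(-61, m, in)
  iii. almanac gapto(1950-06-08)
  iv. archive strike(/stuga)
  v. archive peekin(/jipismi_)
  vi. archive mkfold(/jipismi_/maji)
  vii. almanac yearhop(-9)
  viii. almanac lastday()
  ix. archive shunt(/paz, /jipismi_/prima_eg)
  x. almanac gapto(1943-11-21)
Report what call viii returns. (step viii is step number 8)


CALL almanac markday[d='1951-10-10']
RET  1951-10-10
CALL gauge re[v='-61'; u_from='m'; u_to='in']
RET  -305000/127
CALL almanac gapto[d='1950-06-08']
RET  -489
CALL archive strike[p='/stuga']
RET  ok
CALL archive peekin[p='/jipismi_']
RET  []
CALL archive mkfold[p='/jipismi_/maji']
RET  ok
CALL almanac yearhop[n='-9']
RET  1942-10-10
CALL almanac lastday[]
RET  1942-10-31
CALL archive shunt[s='/paz'; d='/jipismi_/prima_eg']
RET  ok
CALL almanac gapto[d='1943-11-21']
RET  386

Answer: 1942-10-31


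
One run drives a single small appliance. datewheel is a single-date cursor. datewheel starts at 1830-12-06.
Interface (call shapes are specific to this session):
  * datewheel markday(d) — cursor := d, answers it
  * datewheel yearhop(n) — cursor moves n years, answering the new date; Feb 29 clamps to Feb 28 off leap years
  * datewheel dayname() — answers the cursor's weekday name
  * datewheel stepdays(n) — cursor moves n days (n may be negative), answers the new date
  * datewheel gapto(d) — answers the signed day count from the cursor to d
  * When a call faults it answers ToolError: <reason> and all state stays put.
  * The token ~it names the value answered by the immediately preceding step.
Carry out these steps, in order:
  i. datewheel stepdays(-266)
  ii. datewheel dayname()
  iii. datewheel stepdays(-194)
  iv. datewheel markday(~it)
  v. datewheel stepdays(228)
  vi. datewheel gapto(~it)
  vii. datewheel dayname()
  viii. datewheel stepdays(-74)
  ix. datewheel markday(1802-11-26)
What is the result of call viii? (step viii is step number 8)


Answer: 1830-02-03

Derivation:
→ datewheel stepdays(n: -266)
← 1830-03-15
→ datewheel dayname()
← Monday
→ datewheel stepdays(n: -194)
← 1829-09-02
→ datewheel markday(d: ~it)
← 1829-09-02
→ datewheel stepdays(n: 228)
← 1830-04-18
→ datewheel gapto(d: ~it)
← 0
→ datewheel dayname()
← Sunday
→ datewheel stepdays(n: -74)
← 1830-02-03
→ datewheel markday(d: 1802-11-26)
← 1802-11-26


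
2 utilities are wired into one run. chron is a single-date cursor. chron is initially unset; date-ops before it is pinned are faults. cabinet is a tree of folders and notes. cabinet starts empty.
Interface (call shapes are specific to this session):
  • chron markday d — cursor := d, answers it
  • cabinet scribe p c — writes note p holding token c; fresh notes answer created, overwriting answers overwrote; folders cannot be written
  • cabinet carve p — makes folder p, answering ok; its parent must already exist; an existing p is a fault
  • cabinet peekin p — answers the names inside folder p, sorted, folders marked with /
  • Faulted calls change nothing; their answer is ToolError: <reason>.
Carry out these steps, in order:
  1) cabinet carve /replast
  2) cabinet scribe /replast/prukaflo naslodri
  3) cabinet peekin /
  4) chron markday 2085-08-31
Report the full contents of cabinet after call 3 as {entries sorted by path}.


Act: cabinet carve[p→/replast]
Obs: ok
Act: cabinet scribe[p→/replast/prukaflo; c→naslodri]
Obs: created
Act: cabinet peekin[p→/]
Obs: [replast/]
Act: chron markday[d→2085-08-31]
Obs: 2085-08-31

Answer: {replast/, replast/prukaflo=naslodri}


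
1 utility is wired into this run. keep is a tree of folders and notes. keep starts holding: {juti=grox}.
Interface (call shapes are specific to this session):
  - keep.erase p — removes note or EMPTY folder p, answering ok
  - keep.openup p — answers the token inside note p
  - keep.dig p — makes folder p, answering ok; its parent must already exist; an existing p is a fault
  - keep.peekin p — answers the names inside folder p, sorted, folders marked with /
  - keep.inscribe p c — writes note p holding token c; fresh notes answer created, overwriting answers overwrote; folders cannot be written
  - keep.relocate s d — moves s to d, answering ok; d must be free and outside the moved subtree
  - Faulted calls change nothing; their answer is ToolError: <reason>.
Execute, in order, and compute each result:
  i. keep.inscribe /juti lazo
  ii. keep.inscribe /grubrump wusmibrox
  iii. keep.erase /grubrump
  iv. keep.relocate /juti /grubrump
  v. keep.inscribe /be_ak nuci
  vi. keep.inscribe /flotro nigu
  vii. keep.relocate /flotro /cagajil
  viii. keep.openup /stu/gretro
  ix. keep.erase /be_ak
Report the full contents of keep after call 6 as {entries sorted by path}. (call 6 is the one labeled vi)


Answer: {be_ak=nuci, flotro=nigu, grubrump=lazo}

Derivation:
;; keep.inscribe(p=/juti, c=lazo) : overwrote
;; keep.inscribe(p=/grubrump, c=wusmibrox) : created
;; keep.erase(p=/grubrump) : ok
;; keep.relocate(s=/juti, d=/grubrump) : ok
;; keep.inscribe(p=/be_ak, c=nuci) : created
;; keep.inscribe(p=/flotro, c=nigu) : created
;; keep.relocate(s=/flotro, d=/cagajil) : ok
;; keep.openup(p=/stu/gretro) : ToolError: not found
;; keep.erase(p=/be_ak) : ok


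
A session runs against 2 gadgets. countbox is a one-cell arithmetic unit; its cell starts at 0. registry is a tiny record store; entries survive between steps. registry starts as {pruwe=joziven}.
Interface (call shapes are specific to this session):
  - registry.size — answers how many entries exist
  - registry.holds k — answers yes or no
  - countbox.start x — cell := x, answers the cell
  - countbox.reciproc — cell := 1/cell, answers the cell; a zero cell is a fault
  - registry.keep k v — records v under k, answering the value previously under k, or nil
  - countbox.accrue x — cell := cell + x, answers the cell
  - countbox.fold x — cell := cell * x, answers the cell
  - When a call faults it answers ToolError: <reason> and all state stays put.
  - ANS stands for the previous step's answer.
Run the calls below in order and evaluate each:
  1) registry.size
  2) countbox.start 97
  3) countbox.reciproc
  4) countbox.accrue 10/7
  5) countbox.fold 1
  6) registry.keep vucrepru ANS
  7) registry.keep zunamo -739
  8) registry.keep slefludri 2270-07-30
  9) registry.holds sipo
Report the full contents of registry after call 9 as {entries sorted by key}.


>>> registry.size
[out] 1
>>> countbox.start 97
[out] 97
>>> countbox.reciproc
[out] 1/97
>>> countbox.accrue 10/7
[out] 977/679
>>> countbox.fold 1
[out] 977/679
>>> registry.keep vucrepru ANS
[out] nil
>>> registry.keep zunamo -739
[out] nil
>>> registry.keep slefludri 2270-07-30
[out] nil
>>> registry.holds sipo
[out] no

Answer: {pruwe=joziven, slefludri=2270-07-30, vucrepru=977/679, zunamo=-739}


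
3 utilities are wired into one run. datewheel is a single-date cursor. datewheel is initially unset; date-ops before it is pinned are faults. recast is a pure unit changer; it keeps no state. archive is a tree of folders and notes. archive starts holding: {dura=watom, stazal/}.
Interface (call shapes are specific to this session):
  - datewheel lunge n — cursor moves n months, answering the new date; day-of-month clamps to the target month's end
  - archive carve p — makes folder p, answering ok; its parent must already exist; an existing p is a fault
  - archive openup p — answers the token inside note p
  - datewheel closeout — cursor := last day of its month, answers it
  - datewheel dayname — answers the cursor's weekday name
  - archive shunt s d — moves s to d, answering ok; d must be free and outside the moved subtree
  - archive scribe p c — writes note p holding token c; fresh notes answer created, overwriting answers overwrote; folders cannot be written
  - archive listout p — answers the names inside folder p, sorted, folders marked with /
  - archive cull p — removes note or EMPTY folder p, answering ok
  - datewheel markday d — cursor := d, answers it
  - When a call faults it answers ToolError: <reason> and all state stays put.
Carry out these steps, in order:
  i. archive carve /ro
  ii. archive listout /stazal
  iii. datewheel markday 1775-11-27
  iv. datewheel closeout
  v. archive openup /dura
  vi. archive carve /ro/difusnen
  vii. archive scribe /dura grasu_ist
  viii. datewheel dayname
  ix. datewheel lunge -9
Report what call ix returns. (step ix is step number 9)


>> archive carve(p=/ro)
<< ok
>> archive listout(p=/stazal)
<< []
>> datewheel markday(d=1775-11-27)
<< 1775-11-27
>> datewheel closeout()
<< 1775-11-30
>> archive openup(p=/dura)
<< watom
>> archive carve(p=/ro/difusnen)
<< ok
>> archive scribe(p=/dura, c=grasu_ist)
<< overwrote
>> datewheel dayname()
<< Thursday
>> datewheel lunge(n=-9)
<< 1775-02-28

Answer: 1775-02-28


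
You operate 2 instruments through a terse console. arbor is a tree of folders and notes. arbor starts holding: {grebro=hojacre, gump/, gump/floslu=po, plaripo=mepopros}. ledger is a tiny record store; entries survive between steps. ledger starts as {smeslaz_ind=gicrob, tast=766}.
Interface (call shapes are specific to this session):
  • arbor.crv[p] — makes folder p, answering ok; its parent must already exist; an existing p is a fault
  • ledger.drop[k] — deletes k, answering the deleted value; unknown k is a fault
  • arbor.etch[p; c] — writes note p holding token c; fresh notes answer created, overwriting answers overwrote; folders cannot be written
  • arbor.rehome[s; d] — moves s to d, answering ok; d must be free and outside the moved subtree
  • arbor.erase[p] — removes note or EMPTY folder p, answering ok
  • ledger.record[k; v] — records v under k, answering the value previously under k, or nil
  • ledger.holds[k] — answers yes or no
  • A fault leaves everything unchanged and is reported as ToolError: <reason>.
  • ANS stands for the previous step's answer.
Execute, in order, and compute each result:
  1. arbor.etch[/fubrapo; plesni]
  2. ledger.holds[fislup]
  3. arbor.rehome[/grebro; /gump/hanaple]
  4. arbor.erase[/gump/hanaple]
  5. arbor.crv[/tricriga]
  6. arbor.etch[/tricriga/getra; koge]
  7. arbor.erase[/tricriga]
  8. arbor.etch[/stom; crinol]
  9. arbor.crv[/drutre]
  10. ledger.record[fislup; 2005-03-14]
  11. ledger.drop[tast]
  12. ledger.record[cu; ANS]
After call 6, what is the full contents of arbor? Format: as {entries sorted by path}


# etch(p→/fubrapo, c→plesni) ~> created
# holds(k→fislup) ~> no
# rehome(s→/grebro, d→/gump/hanaple) ~> ok
# erase(p→/gump/hanaple) ~> ok
# crv(p→/tricriga) ~> ok
# etch(p→/tricriga/getra, c→koge) ~> created
# erase(p→/tricriga) ~> ToolError: not empty
# etch(p→/stom, c→crinol) ~> created
# crv(p→/drutre) ~> ok
# record(k→fislup, v→2005-03-14) ~> nil
# drop(k→tast) ~> 766
# record(k→cu, v→ANS) ~> nil

Answer: {fubrapo=plesni, gump/, gump/floslu=po, plaripo=mepopros, tricriga/, tricriga/getra=koge}


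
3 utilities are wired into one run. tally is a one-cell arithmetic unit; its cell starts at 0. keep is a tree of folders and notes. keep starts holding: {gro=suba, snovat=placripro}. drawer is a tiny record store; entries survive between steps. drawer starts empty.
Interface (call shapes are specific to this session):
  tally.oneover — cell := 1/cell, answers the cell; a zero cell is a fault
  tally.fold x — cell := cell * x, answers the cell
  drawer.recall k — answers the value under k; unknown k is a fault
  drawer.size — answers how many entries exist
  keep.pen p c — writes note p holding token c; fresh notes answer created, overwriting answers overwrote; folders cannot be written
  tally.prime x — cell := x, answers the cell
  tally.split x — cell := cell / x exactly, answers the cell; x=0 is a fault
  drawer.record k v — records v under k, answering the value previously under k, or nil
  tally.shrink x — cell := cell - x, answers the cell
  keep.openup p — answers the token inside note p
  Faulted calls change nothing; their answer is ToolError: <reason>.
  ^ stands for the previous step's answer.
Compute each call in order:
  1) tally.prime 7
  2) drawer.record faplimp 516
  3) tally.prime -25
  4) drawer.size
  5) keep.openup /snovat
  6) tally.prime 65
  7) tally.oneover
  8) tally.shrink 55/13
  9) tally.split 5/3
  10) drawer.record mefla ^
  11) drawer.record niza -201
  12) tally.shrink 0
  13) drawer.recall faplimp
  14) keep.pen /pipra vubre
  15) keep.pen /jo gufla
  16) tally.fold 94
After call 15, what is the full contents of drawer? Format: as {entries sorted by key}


Answer: {faplimp=516, mefla=-822/325, niza=-201}

Derivation:
>> prime(x→7)
<< 7
>> record(k→faplimp, v→516)
<< nil
>> prime(x→-25)
<< -25
>> size()
<< 1
>> openup(p→/snovat)
<< placripro
>> prime(x→65)
<< 65
>> oneover()
<< 1/65
>> shrink(x→55/13)
<< -274/65
>> split(x→5/3)
<< -822/325
>> record(k→mefla, v→^)
<< nil
>> record(k→niza, v→-201)
<< nil
>> shrink(x→0)
<< -822/325
>> recall(k→faplimp)
<< 516
>> pen(p→/pipra, c→vubre)
<< created
>> pen(p→/jo, c→gufla)
<< created
>> fold(x→94)
<< -77268/325


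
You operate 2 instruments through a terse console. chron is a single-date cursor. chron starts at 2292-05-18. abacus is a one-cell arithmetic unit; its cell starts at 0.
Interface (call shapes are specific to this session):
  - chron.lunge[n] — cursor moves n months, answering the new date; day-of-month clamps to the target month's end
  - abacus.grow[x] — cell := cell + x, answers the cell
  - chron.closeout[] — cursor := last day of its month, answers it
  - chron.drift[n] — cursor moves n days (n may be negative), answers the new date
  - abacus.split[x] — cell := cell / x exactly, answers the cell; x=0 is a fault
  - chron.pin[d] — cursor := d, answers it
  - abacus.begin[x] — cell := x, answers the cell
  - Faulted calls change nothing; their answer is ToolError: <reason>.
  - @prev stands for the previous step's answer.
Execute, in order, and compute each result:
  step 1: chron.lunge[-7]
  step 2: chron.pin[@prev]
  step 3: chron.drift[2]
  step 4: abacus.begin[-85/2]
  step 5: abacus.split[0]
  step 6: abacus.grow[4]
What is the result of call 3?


Answer: 2291-10-20

Derivation:
·→ chron.lunge(n→-7)
·← 2291-10-18
·→ chron.pin(d→@prev)
·← 2291-10-18
·→ chron.drift(n→2)
·← 2291-10-20
·→ abacus.begin(x→-85/2)
·← -85/2
·→ abacus.split(x→0)
·← ToolError: division by zero
·→ abacus.grow(x→4)
·← -77/2


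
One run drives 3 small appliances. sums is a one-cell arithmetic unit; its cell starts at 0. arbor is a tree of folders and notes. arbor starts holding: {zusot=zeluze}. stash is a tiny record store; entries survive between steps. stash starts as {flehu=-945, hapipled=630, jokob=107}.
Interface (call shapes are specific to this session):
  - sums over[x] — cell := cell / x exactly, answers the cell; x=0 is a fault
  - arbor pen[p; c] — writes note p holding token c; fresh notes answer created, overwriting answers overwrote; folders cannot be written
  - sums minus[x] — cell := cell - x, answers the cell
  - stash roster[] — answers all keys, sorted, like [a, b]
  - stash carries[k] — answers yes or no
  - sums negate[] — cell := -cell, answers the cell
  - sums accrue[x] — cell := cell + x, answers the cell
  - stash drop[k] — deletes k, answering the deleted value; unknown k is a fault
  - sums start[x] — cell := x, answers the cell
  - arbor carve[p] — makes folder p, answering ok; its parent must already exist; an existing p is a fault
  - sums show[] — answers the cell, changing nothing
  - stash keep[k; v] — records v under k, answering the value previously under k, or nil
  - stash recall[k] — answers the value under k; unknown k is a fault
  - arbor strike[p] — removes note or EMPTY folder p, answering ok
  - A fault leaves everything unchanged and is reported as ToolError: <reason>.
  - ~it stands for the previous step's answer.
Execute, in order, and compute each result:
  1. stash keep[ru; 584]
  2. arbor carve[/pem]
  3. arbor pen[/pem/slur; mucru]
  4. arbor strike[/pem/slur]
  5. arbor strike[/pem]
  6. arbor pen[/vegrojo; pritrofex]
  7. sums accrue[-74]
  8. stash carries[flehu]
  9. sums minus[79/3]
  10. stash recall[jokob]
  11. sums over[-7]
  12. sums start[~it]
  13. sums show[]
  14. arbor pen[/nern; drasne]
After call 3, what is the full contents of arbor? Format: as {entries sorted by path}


Step: stash keep[k='ru'; v='584']
Result: nil
Step: arbor carve[p='/pem']
Result: ok
Step: arbor pen[p='/pem/slur'; c='mucru']
Result: created
Step: arbor strike[p='/pem/slur']
Result: ok
Step: arbor strike[p='/pem']
Result: ok
Step: arbor pen[p='/vegrojo'; c='pritrofex']
Result: created
Step: sums accrue[x='-74']
Result: -74
Step: stash carries[k='flehu']
Result: yes
Step: sums minus[x='79/3']
Result: -301/3
Step: stash recall[k='jokob']
Result: 107
Step: sums over[x='-7']
Result: 43/3
Step: sums start[x='~it']
Result: 43/3
Step: sums show[]
Result: 43/3
Step: arbor pen[p='/nern'; c='drasne']
Result: created

Answer: {pem/, pem/slur=mucru, zusot=zeluze}


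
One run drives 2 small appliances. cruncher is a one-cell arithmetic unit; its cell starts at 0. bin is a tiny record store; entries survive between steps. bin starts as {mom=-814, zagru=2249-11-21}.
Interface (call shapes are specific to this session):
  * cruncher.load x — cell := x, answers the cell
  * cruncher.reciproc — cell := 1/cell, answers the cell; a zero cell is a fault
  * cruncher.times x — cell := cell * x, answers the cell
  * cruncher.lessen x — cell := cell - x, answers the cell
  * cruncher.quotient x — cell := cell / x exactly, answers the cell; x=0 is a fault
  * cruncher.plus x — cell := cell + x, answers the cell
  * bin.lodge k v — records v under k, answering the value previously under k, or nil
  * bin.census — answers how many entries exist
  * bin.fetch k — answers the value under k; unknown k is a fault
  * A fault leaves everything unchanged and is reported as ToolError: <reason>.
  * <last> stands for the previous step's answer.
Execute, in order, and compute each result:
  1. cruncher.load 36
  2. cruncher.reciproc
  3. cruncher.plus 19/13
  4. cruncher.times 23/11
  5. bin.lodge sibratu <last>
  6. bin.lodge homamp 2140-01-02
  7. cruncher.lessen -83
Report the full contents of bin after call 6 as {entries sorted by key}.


Next I call cruncher.load on x='36', giving 36.
Invoking cruncher.reciproc(): 1/36.
I run cruncher.plus on x='19/13', and see 697/468.
I call cruncher.times on x='23/11', → 16031/5148.
I use bin.lodge on k='sibratu', v='<last>', which returns nil.
Using bin.lodge on k='homamp', v='2140-01-02', — result: nil.
Now I run cruncher.lessen on x='-83', which returns 443315/5148.

Answer: {homamp=2140-01-02, mom=-814, sibratu=16031/5148, zagru=2249-11-21}


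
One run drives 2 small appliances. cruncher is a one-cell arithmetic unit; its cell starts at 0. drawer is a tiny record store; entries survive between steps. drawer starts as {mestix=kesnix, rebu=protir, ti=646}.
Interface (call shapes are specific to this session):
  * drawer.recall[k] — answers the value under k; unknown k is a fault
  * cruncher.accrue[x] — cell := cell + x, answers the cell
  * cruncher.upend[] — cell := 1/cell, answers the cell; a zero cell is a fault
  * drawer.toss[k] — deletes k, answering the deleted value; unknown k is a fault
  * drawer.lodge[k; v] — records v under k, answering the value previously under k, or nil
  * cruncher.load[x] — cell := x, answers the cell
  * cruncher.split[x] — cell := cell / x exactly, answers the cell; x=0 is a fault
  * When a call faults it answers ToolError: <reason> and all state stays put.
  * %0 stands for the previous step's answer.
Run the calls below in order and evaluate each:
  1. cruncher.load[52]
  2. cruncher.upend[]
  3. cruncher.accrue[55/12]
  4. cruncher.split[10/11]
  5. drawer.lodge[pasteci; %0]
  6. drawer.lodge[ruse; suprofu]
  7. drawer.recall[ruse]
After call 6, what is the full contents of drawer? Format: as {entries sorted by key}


Answer: {mestix=kesnix, pasteci=3949/780, rebu=protir, ruse=suprofu, ti=646}

Derivation:
I invoke load with 52, which returns 52.
Calling upend, yielding 1/52.
Then accrue with 55/12, → 359/78.
Next I call split with 10/11: 3949/780.
I invoke lodge with pasteci, %0, — result: nil.
I try lodge with ruse, suprofu, and see nil.
I call recall with ruse: suprofu.


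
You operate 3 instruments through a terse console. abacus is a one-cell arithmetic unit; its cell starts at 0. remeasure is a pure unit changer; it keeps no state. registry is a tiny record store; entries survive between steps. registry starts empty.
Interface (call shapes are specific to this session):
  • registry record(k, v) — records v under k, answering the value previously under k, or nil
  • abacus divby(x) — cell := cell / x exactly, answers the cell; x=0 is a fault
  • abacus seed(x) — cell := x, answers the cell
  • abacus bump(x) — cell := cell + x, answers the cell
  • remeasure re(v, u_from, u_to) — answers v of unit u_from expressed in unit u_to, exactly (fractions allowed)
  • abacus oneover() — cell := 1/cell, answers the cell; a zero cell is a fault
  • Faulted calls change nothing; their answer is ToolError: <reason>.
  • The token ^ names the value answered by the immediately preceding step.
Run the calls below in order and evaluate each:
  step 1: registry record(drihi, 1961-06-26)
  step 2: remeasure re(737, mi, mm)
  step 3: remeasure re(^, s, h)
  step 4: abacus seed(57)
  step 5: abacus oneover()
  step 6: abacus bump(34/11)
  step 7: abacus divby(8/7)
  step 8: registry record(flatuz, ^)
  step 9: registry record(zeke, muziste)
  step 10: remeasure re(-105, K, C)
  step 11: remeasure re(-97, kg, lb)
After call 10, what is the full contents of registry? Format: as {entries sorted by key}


Answer: {drihi=1961-06-26, flatuz=13643/5016, zeke=muziste}

Derivation:
Act: registry record[k='drihi'; v='1961-06-26']
Obs: nil
Act: remeasure re[v='737'; u_from='mi'; u_to='mm']
Obs: 1186086528
Act: remeasure re[v='^'; u_from='s'; u_to='h']
Obs: 8236712/25
Act: abacus seed[x='57']
Obs: 57
Act: abacus oneover[]
Obs: 1/57
Act: abacus bump[x='34/11']
Obs: 1949/627
Act: abacus divby[x='8/7']
Obs: 13643/5016
Act: registry record[k='flatuz'; v='^']
Obs: nil
Act: registry record[k='zeke'; v='muziste']
Obs: nil
Act: remeasure re[v='-105'; u_from='K'; u_to='C']
Obs: -7563/20
Act: remeasure re[v='-97'; u_from='kg'; u_to='lb']
Obs: -100000000/467621
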